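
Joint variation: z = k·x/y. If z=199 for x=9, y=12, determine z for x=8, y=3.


z = k·x/y
Solve for k using the known point: k = z·y/x = 199×12/9 = 2388/9 ≈ 265.3333
Now evaluate at x=8, y=3:
z = k × 8 / 3 = (2388 × 8) / (9 × 3) = 19104/27
≈ 707.5556

707.5556


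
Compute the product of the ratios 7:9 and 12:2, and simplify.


Compound ratio = (7×12) : (9×2)
= 84:18
GCD = 6
= 14:3

14:3


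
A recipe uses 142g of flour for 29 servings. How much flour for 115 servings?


Direct proportion: y/x = constant
k = 142/29 ≈ 4.8966
y₂ = k × 115 = 142 × 115 / 29 = 16330/29
≈ 563.10

563.10


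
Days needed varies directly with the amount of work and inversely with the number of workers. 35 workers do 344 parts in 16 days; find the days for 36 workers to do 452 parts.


Days ∝ work / workers, so d₂ = d₁ × (m₁/m₂) × (w₂/w₁)
Workers factor (inverse): 35/36 ≈ 0.9722
Work factor (direct): 452/344 ≈ 1.3140
d₂ = 16 × 35/36 × 452/344 = (16 × 35 × 452) / (36 × 344) = 253120/12384
≈ 20.44 days

20.44 days


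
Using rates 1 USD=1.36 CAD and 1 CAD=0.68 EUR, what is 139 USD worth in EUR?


Step 1: 139 USD × 1.36 = 189.04 CAD
Step 2: 189.04 CAD × 0.68 = 128.55 EUR
Implied rate USD→EUR = 1.36 × 0.68 = 0.9248
= 128.55 EUR

128.55 EUR


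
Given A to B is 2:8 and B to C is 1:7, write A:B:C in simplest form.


Match B: multiply A:B by 1 → 2:8
Multiply B:C by 8 → 8:56
Combined: 2:8:56
GCD = 2
= 1:4:28

1:4:28


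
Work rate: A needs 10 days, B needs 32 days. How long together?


Rate of A = 1/10 per day
Rate of B = 1/32 per day
Combined rate = 1/10 + 1/32 = 42/320 ≈ 0.1313 per day
Days = 1 / combined rate = 320/42
≈ 7.62 days

7.62 days


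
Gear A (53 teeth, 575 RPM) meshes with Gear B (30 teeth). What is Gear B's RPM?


Gear ratio = 53:30 = 53:30
RPM_B = RPM_A × (teeth_A / teeth_B)
= 575 × (53/30)
= 1015.8 RPM

1015.8 RPM


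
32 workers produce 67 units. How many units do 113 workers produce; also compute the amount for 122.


Direct proportion: y/x = constant
k = 67/32 ≈ 2.0938
y at x=113: k × 113 = 67 × 113 / 32 = 7571/32 ≈ 236.59
y at x=122: k × 122 = 67 × 122 / 32 = 8174/32 ≈ 255.44
= 236.59 and 255.44

236.59 and 255.44


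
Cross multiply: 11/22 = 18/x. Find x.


Cross multiply: 11 × x = 22 × 18
11x = 396
x = 396 / 11
= 36.00

36.00


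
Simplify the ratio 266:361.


GCD(266, 361) = 19
266/19 : 361/19
= 14:19

14:19


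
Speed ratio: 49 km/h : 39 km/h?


Ratio = 49:39
GCD = 1
Simplified = 49:39
Time ratio (same distance) = 39:49
Speed ratio = 49:39

49:39


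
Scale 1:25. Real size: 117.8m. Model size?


Model size = real / scale
= 117.8 / 25
= 4.7120 m

4.7120 m


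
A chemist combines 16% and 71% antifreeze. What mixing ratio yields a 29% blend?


Let x parts of 16% mix with y parts of 71%.
16x + 71y = 29(x + y)
16x + 71y = 29x + 29y
x(16 - 29) = y(29 - 71)
x/y = (71 - 29)/(29 - 16) = 42/13
Simplify: 42:13
= 42:13

42:13


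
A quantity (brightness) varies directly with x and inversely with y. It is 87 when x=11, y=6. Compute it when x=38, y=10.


z = k·x/y
Solve for k using the known point: k = z·y/x = 87×6/11 = 522/11 ≈ 47.4545
Now evaluate at x=38, y=10:
z = k × 38 / 10 = (522 × 38) / (11 × 10) = 19836/110
≈ 180.3273

180.3273


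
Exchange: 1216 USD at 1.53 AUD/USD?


Amount × rate = 1216 × 1.53
= 1860.48 AUD

1860.48 AUD


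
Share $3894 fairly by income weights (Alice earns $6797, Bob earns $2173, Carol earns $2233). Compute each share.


Total income = 6797 + 2173 + 2233 = $11203
Alice: $3894 × 6797/11203 = $2362.54
Bob: $3894 × 2173/11203 = $755.30
Carol: $3894 × 2233/11203 = $776.16
= Alice: $2362.54, Bob: $755.30, Carol: $776.16

Alice: $2362.54, Bob: $755.30, Carol: $776.16


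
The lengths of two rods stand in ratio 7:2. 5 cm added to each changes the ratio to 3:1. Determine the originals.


Let A = 7k, B = 2k.
(7k + 5) / (2k + 5) = 3/1
Cross-multiply: 1(7k + 5) = 3(2k + 5)
7k + 5 = 6k + 15
7k - 6k = 15 - 5
1k = 10
k = 10/1 = 10
A = 7×10 = 70, B = 2×10 = 20
= A = 70, B = 20

A = 70, B = 20


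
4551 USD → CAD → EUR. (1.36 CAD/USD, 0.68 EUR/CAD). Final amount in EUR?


Step 1: 4551 USD × 1.36 = 6189.36 CAD
Step 2: 6189.36 CAD × 0.68 = 4208.76 EUR
Implied rate USD→EUR = 1.36 × 0.68 = 0.9248
= 4208.76 EUR

4208.76 EUR


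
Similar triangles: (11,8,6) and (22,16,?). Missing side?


Scale factor = 22/11 = 2
Missing side = 6 × 2
= 12.0

12.0


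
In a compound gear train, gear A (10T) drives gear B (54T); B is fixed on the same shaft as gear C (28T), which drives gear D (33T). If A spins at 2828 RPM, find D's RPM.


Stage 1: RPM_B = RPM_A × t_A/t_B = 2828 × 10/54 = 28280/54 ≈ 523.70
B and C share a shaft → RPM_C = RPM_B
Stage 2: RPM_D = RPM_C × t_C/t_D = RPM_A × (t_A×t_C)/(t_B×t_D)
Overall ratio = (10×28)/(54×33) = 280/1782
RPM_D = 2828 × 280/1782 = 791840/1782
≈ 444.35 RPM

444.35 RPM


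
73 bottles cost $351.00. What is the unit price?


Unit rate = total / quantity
= 351.00 / 73
= $4.81 per unit

$4.81 per unit


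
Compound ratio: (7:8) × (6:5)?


Compound ratio = (7×6) : (8×5)
= 42:40
GCD = 2
= 21:20

21:20


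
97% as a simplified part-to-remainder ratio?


97% means 97 parts out of 100; remainder = 3
Part : remainder = 97:3
GCD = 1
= 97:3

97:3


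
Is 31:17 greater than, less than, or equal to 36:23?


31/17 = 1.8235
36/23 = 1.5652
1.8235 > 1.5652, so 31:17 is greater
= greater than

greater than


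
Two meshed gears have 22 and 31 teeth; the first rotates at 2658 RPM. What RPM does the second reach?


Gear ratio = 22:31 = 22:31
RPM_B = RPM_A × (teeth_A / teeth_B)
= 2658 × (22/31)
= 1886.3 RPM

1886.3 RPM


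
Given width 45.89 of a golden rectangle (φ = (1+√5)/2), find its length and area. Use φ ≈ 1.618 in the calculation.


φ = (1 + √5) / 2 ≈ 1.618
Length = width × φ = 45.89 × 1.618 = 74.25002
≈ 74.25
Area = width × length = 45.89 × 74.25002 = 3407.3334178 ≈ 3407.33
= Length: 74.25, Area: 3407.33

Length: 74.25, Area: 3407.33


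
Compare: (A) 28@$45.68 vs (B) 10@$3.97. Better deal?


Deal A: $45.68/28 = $1.6314/unit
Deal B: $3.97/10 = $0.3970/unit
B is cheaper per unit
= Deal B

Deal B


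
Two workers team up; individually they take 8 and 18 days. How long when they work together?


Rate of A = 1/8 per day
Rate of B = 1/18 per day
Combined rate = 1/8 + 1/18 = 26/144 ≈ 0.1806 per day
Days = 1 / combined rate = 144/26
≈ 5.54 days

5.54 days


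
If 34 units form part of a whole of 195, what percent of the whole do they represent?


Percentage = (part / whole) × 100
= (34 / 195) × 100
≈ 17.44%

17.44%


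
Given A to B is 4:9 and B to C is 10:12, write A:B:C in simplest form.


Match B: multiply A:B by 10 → 40:90
Multiply B:C by 9 → 90:108
Combined: 40:90:108
GCD = 2
= 20:45:54

20:45:54


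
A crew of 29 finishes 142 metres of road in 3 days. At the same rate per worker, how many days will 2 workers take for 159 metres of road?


Days ∝ work / workers, so d₂ = d₁ × (m₁/m₂) × (w₂/w₁)
Workers factor (inverse): 29/2 = 14.5000
Work factor (direct): 159/142 ≈ 1.1197
d₂ = 3 × 29/2 × 159/142 = (3 × 29 × 159) / (2 × 142) = 13833/284
≈ 48.71 days

48.71 days


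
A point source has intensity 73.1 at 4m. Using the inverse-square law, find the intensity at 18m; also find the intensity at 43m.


I₁d₁² = I₂d₂²
I at 18m = 73.1 × (4/18)² = 73.1 × 16/324 = 1169.6/324 ≈ 3.6099
I at 43m = 73.1 × (4/43)² = 73.1 × 16/1849 = 1169.6/1849 ≈ 0.6326
= 3.6099 and 0.6326

3.6099 and 0.6326


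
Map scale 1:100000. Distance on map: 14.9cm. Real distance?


Real distance = map distance × scale
= 14.9cm × 100000
= 1490000 cm = 14900.0 m
= 14.900 km

14.900 km


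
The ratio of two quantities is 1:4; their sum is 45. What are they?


Let A = 1k, B = 4k.
1k + 4k = 45
5k = 45 → k = 45/5 = 9
A = 1×9 = 9, B = 4×9 = 36
= A = 9, B = 36

A = 9, B = 36


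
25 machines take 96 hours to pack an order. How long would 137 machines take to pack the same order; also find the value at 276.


Inverse proportion: x × y = constant
k = 25 × 96 = 2400
At x=137: k/137 = 17.52
At x=276: k/276 = 8.70
= 17.52 and 8.70

17.52 and 8.70


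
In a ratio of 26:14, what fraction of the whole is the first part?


Total parts = 26 + 14 = 40
First part: 26/40 = 13/20
= 13/20

13/20


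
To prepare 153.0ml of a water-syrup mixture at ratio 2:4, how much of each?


Total parts = 2 + 4 = 6
water: 153.0 × 2/6 = 51.0ml
syrup: 153.0 × 4/6 = 102.0ml
= 51.0ml and 102.0ml

51.0ml and 102.0ml


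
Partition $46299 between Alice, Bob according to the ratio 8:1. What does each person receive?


Total parts = 8 + 1 = 9
Alice: 46299 × 8/9 = 41154.67
Bob: 46299 × 1/9 = 5144.33
= Alice: $41154.67, Bob: $5144.33

Alice: $41154.67, Bob: $5144.33


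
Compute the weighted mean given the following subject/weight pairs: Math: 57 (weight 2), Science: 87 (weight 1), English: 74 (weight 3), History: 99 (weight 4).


Numerator = 57×2 + 87×1 + 74×3 + 99×4
= 114 + 87 + 222 + 396
= 819
Total weight = 10
Weighted avg = 819/10
= 81.90

81.90


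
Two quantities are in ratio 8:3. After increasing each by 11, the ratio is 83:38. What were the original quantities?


Let A = 8k, B = 3k.
(8k + 11) / (3k + 11) = 83/38
Cross-multiply: 38(8k + 11) = 83(3k + 11)
304k + 418 = 249k + 913
304k - 249k = 913 - 418
55k = 495
k = 495/55 = 9
A = 8×9 = 72, B = 3×9 = 27
= A = 72, B = 27

A = 72, B = 27


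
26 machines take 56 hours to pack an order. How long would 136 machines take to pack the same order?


Inverse proportion: x × y = constant
k = 26 × 56 = 1456
y₂ = k / 136 = 1456 / 136
= 10.71

10.71


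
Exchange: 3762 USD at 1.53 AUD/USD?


Amount × rate = 3762 × 1.53
= 5755.86 AUD

5755.86 AUD


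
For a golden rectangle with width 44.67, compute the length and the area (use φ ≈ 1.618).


φ = (1 + √5) / 2 ≈ 1.618
Length = width × φ = 44.67 × 1.618 = 72.27606
≈ 72.28
Area = width × length = 44.67 × 72.27606 = 3228.5716002 ≈ 3228.57
= Length: 72.28, Area: 3228.57

Length: 72.28, Area: 3228.57


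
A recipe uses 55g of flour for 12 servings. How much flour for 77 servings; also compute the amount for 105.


Direct proportion: y/x = constant
k = 55/12 ≈ 4.5833
y at x=77: k × 77 = 55 × 77 / 12 = 4235/12 ≈ 352.92
y at x=105: k × 105 = 55 × 105 / 12 = 5775/12 = 481.25
= 352.92 and 481.25

352.92 and 481.25


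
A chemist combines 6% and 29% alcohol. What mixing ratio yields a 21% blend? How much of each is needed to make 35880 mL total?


Let x parts of 6% mix with y parts of 29%.
6x + 29y = 21(x + y)
6x + 29y = 21x + 21y
x(6 - 21) = y(21 - 29)
x/y = (29 - 21)/(21 - 6) = 8/15
Simplify: 8:15
Total parts = 23; one part = 35880/23 = 1560.00 mL
6% solution: 8×1560.00 = 12480.00 mL
29% solution: 15×1560.00 = 23400.00 mL
= ratio 8:15; 12480.00 mL and 23400.00 mL

ratio 8:15; 12480.00 mL and 23400.00 mL


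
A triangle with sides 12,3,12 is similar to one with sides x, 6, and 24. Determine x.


Scale factor = 6/3 = 2
Missing side = 12 × 2
= 24.0

24.0


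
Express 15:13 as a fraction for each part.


Total parts = 15 + 13 = 28
First part: 15/28 = 15/28
Second part: 13/28 = 13/28
= 15/28 and 13/28

15/28 and 13/28


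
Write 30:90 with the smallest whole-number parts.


GCD(30, 90) = 30
30/30 : 90/30
= 1:3

1:3


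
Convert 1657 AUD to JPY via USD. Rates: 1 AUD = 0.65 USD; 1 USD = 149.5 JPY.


Step 1: 1657 AUD × 0.65 = 1077.05 USD
Step 2: 1077.05 USD × 149.5 = 161018.98 JPY
Implied rate AUD→JPY = 0.65 × 149.5 = 97.1750
= 161018.98 JPY

161018.98 JPY


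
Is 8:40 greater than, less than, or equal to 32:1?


8/40 = 0.2000
32/1 = 32.0000
0.2000 < 32.0000, so 8:40 is less
= less than

less than


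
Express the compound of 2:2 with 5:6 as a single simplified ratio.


Compound ratio = (2×5) : (2×6)
= 10:12
GCD = 2
= 5:6

5:6


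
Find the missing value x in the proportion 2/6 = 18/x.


Cross multiply: 2 × x = 6 × 18
2x = 108
x = 108 / 2
= 54.00

54.00


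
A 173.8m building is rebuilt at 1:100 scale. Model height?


Model size = real / scale
= 173.8 / 100
= 1.7380 m

1.7380 m


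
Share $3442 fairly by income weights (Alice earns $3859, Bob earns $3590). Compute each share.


Total income = 3859 + 3590 = $7449
Alice: $3442 × 3859/7449 = $1783.15
Bob: $3442 × 3590/7449 = $1658.85
= Alice: $1783.15, Bob: $1658.85

Alice: $1783.15, Bob: $1658.85


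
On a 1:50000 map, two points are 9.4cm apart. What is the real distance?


Real distance = map distance × scale
= 9.4cm × 50000
= 470000 cm = 4700.0 m
= 4.700 km

4.700 km


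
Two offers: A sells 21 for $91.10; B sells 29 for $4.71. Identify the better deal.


Deal A: $91.10/21 = $4.3381/unit
Deal B: $4.71/29 = $0.1624/unit
B is cheaper per unit
= Deal B

Deal B


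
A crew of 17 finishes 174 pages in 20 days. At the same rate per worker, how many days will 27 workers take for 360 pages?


Days ∝ work / workers, so d₂ = d₁ × (m₁/m₂) × (w₂/w₁)
Workers factor (inverse): 17/27 ≈ 0.6296
Work factor (direct): 360/174 ≈ 2.0690
d₂ = 20 × 17/27 × 360/174 = (20 × 17 × 360) / (27 × 174) = 122400/4698
≈ 26.05 days

26.05 days


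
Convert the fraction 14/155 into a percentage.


Percentage = (part / whole) × 100
= (14 / 155) × 100
≈ 9.03%

9.03%


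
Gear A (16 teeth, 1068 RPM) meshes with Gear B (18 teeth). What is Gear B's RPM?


Gear ratio = 16:18 = 8:9
RPM_B = RPM_A × (teeth_A / teeth_B)
= 1068 × (16/18)
= 949.3 RPM

949.3 RPM


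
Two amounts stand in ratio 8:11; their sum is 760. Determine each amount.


Let A = 8k, B = 11k.
8k + 11k = 760
19k = 760 → k = 760/19 = 40
A = 8×40 = 320, B = 11×40 = 440
= A = 320, B = 440

A = 320, B = 440


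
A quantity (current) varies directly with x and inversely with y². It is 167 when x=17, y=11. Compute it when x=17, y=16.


z = k·x/y²
Solve for k using the known point: k = z·y²/x = 167×121/17 = 20207/17 ≈ 1188.6471
Now evaluate at x=17, y=16:
z = k × 17 / 256 = (20207 × 17) / (17 × 256) = 343519/4352
≈ 78.9336

78.9336


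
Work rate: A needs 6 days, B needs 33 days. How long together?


Rate of A = 1/6 per day
Rate of B = 1/33 per day
Combined rate = 1/6 + 1/33 = 39/198 ≈ 0.1970 per day
Days = 1 / combined rate = 198/39
≈ 5.08 days

5.08 days


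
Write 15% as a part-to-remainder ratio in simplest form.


15% means 15 parts out of 100; remainder = 85
Part : remainder = 15:85
GCD = 5
= 3:17

3:17


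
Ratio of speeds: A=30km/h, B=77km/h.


Ratio = 30:77
GCD = 1
Simplified = 30:77
Time ratio (same distance) = 77:30
Speed ratio = 30:77

30:77


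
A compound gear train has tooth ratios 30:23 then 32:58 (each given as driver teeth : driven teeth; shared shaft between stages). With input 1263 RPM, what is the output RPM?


Stage 1: RPM_B = RPM_A × t_A/t_B = 1263 × 30/23 = 37890/23 ≈ 1647.39
B and C share a shaft → RPM_C = RPM_B
Stage 2: RPM_D = RPM_C × t_C/t_D = RPM_A × (t_A×t_C)/(t_B×t_D)
Overall ratio = (30×32)/(23×58) = 960/1334
RPM_D = 1263 × 960/1334 = 1212480/1334
≈ 908.91 RPM

908.91 RPM


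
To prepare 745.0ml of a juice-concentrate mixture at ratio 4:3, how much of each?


Total parts = 4 + 3 = 7
juice: 745.0 × 4/7 = 425.7ml
concentrate: 745.0 × 3/7 = 319.3ml
= 425.7ml and 319.3ml

425.7ml and 319.3ml


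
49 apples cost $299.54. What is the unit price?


Unit rate = total / quantity
= 299.54 / 49
= $6.11 per unit

$6.11 per unit


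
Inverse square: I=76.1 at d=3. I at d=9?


I₁d₁² = I₂d₂²
I₂ = I₁ × (d₁/d₂)²
= 76.1 × (3/9)²
= 76.1 × 9/81
= 684.9/81
≈ 8.4556

8.4556


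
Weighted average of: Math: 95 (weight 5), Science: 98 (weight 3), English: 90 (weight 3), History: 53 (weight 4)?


Numerator = 95×5 + 98×3 + 90×3 + 53×4
= 475 + 294 + 270 + 212
= 1251
Total weight = 15
Weighted avg = 1251/15
= 83.40

83.40


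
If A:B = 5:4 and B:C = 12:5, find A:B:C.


Match B: multiply A:B by 12 → 60:48
Multiply B:C by 4 → 48:20
Combined: 60:48:20
GCD = 4
= 15:12:5

15:12:5


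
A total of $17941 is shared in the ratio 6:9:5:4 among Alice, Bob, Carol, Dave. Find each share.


Total parts = 6 + 9 + 5 + 4 = 24
Alice: 17941 × 6/24 = 4485.25
Bob: 17941 × 9/24 = 6727.88
Carol: 17941 × 5/24 = 3737.71
Dave: 17941 × 4/24 = 2990.17
= Alice: $4485.25, Bob: $6727.88, Carol: $3737.71, Dave: $2990.17

Alice: $4485.25, Bob: $6727.88, Carol: $3737.71, Dave: $2990.17


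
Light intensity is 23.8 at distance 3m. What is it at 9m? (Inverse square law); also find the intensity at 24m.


I₁d₁² = I₂d₂²
I at 9m = 23.8 × (3/9)² = 23.8 × 9/81 = 214.2/81 ≈ 2.6444
I at 24m = 23.8 × (3/24)² = 23.8 × 9/576 = 214.2/576 ≈ 0.3719
= 2.6444 and 0.3719

2.6444 and 0.3719


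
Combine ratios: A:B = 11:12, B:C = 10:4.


Match B: multiply A:B by 10 → 110:120
Multiply B:C by 12 → 120:48
Combined: 110:120:48
GCD = 2
= 55:60:24

55:60:24


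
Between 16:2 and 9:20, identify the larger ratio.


16/2 = 8.0000
9/20 = 0.4500
8.0000 > 0.4500, so 16:2 is greater
= 16:2

16:2


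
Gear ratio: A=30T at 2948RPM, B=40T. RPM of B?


Gear ratio = 30:40 = 3:4
RPM_B = RPM_A × (teeth_A / teeth_B)
= 2948 × (30/40)
= 2211.0 RPM

2211.0 RPM


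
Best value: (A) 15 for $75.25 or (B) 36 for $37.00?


Deal A: $75.25/15 = $5.0167/unit
Deal B: $37.00/36 = $1.0278/unit
B is cheaper per unit
= Deal B

Deal B


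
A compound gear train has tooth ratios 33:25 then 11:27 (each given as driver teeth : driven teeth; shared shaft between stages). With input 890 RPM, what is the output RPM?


Stage 1: RPM_B = RPM_A × t_A/t_B = 890 × 33/25 = 29370/25 = 1174.80
B and C share a shaft → RPM_C = RPM_B
Stage 2: RPM_D = RPM_C × t_C/t_D = RPM_A × (t_A×t_C)/(t_B×t_D)
Overall ratio = (33×11)/(25×27) = 363/675
RPM_D = 890 × 363/675 = 323070/675
≈ 478.62 RPM

478.62 RPM


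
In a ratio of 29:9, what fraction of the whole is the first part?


Total parts = 29 + 9 = 38
First part: 29/38 = 29/38
= 29/38

29/38


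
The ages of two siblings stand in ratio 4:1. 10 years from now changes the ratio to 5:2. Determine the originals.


Let A = 4k, B = 1k.
(4k + 10) / (1k + 10) = 5/2
Cross-multiply: 2(4k + 10) = 5(1k + 10)
8k + 20 = 5k + 50
8k - 5k = 50 - 20
3k = 30
k = 30/3 = 10
A = 4×10 = 40, B = 1×10 = 10
= A = 40, B = 10

A = 40, B = 10


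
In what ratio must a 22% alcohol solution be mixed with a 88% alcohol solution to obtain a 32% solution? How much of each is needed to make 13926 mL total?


Let x parts of 22% mix with y parts of 88%.
22x + 88y = 32(x + y)
22x + 88y = 32x + 32y
x(22 - 32) = y(32 - 88)
x/y = (88 - 32)/(32 - 22) = 56/10
Simplify: 28:5
Total parts = 33; one part = 13926/33 = 422.00 mL
22% solution: 28×422.00 = 11816.00 mL
88% solution: 5×422.00 = 2110.00 mL
= ratio 28:5; 11816.00 mL and 2110.00 mL

ratio 28:5; 11816.00 mL and 2110.00 mL


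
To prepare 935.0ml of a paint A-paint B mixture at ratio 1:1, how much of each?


Total parts = 1 + 1 = 2
paint A: 935.0 × 1/2 = 467.5ml
paint B: 935.0 × 1/2 = 467.5ml
= 467.5ml and 467.5ml

467.5ml and 467.5ml


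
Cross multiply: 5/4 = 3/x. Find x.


Cross multiply: 5 × x = 4 × 3
5x = 12
x = 12 / 5
= 2.40

2.40


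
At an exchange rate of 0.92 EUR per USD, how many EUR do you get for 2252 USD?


Amount × rate = 2252 × 0.92
= 2071.84 EUR

2071.84 EUR


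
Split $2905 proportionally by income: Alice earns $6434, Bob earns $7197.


Total income = 6434 + 7197 = $13631
Alice: $2905 × 6434/13631 = $1371.20
Bob: $2905 × 7197/13631 = $1533.80
= Alice: $1371.20, Bob: $1533.80

Alice: $1371.20, Bob: $1533.80


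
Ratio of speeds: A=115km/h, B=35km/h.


Ratio = 115:35
GCD = 5
Simplified = 23:7
Time ratio (same distance) = 7:23
Speed ratio = 23:7

23:7


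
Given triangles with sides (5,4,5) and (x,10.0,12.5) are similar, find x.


Scale factor = 10.0/4 = 2.5
Missing side = 5 × 2.5
= 12.5

12.5


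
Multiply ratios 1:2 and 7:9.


Compound ratio = (1×7) : (2×9)
= 7:18
GCD = 1
= 7:18

7:18


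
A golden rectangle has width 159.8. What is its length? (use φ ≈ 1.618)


φ = (1 + √5) / 2 ≈ 1.618
Length = width × φ = 159.8 × 1.618 = 258.5564
≈ 258.56

258.56


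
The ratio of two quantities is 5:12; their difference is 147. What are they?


Let A = 5k, B = 12k.
12k - 5k = 147
7k = 147 → k = 147/7 = 21
A = 5×21 = 105, B = 12×21 = 252
= A = 105, B = 252

A = 105, B = 252


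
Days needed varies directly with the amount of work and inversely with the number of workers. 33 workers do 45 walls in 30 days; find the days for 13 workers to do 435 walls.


Days ∝ work / workers, so d₂ = d₁ × (m₁/m₂) × (w₂/w₁)
Workers factor (inverse): 33/13 ≈ 2.5385
Work factor (direct): 435/45 ≈ 9.6667
d₂ = 30 × 33/13 × 435/45 = (30 × 33 × 435) / (13 × 45) = 430650/585
≈ 736.15 days

736.15 days


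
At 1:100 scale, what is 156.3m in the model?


Model size = real / scale
= 156.3 / 100
= 1.5630 m

1.5630 m


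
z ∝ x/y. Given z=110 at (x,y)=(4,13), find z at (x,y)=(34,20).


z = k·x/y
Solve for k using the known point: k = z·y/x = 110×13/4 = 1430/4 = 357.5000
Now evaluate at x=34, y=20:
z = k × 34 / 20 = (1430 × 34) / (4 × 20) = 48620/80
= 607.7500

607.7500


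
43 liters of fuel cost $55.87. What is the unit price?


Unit rate = total / quantity
= 55.87 / 43
= $1.30 per unit

$1.30 per unit


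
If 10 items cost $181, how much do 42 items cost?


Direct proportion: y/x = constant
k = 181/10 = 18.1000
y₂ = k × 42 = 181 × 42 / 10 = 7602/10
= 760.20

760.20


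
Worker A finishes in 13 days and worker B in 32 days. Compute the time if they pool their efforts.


Rate of A = 1/13 per day
Rate of B = 1/32 per day
Combined rate = 1/13 + 1/32 = 45/416 ≈ 0.1082 per day
Days = 1 / combined rate = 416/45
≈ 9.24 days

9.24 days


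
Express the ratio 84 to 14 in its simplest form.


GCD(84, 14) = 14
84/14 : 14/14
= 6:1

6:1


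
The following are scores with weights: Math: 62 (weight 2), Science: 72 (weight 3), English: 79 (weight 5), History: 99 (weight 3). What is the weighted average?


Numerator = 62×2 + 72×3 + 79×5 + 99×3
= 124 + 216 + 395 + 297
= 1032
Total weight = 13
Weighted avg = 1032/13
= 79.38

79.38


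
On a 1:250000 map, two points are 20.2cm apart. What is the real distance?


Real distance = map distance × scale
= 20.2cm × 250000
= 5050000 cm = 50500.0 m
= 50.500 km

50.500 km


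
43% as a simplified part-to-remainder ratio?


43% means 43 parts out of 100; remainder = 57
Part : remainder = 43:57
GCD = 1
= 43:57

43:57


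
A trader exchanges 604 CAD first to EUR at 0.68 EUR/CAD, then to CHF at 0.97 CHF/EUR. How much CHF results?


Step 1: 604 CAD × 0.68 = 410.72 EUR
Step 2: 410.72 EUR × 0.97 = 398.40 CHF
Implied rate CAD→CHF = 0.68 × 0.97 = 0.6596
= 398.40 CHF

398.40 CHF


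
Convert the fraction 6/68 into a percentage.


Percentage = (part / whole) × 100
= (6 / 68) × 100
≈ 8.82%

8.82%


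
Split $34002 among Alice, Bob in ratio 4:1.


Total parts = 4 + 1 = 5
Alice: 34002 × 4/5 = 27201.60
Bob: 34002 × 1/5 = 6800.40
= Alice: $27201.60, Bob: $6800.40

Alice: $27201.60, Bob: $6800.40


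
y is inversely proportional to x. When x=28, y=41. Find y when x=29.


Inverse proportion: x × y = constant
k = 28 × 41 = 1148
y₂ = k / 29 = 1148 / 29
= 39.59

39.59


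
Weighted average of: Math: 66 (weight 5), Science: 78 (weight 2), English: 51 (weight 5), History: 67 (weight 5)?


Numerator = 66×5 + 78×2 + 51×5 + 67×5
= 330 + 156 + 255 + 335
= 1076
Total weight = 17
Weighted avg = 1076/17
= 63.29

63.29


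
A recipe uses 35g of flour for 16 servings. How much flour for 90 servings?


Direct proportion: y/x = constant
k = 35/16 = 2.1875
y₂ = k × 90 = 35 × 90 / 16 = 3150/16
≈ 196.88

196.88


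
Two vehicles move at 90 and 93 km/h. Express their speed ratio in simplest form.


Ratio = 90:93
GCD = 3
Simplified = 30:31
Time ratio (same distance) = 31:30
Speed ratio = 30:31

30:31


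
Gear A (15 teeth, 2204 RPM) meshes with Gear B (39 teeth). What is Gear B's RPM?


Gear ratio = 15:39 = 5:13
RPM_B = RPM_A × (teeth_A / teeth_B)
= 2204 × (15/39)
= 847.7 RPM

847.7 RPM


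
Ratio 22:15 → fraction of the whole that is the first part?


Total parts = 22 + 15 = 37
First part: 22/37 = 22/37
= 22/37

22/37


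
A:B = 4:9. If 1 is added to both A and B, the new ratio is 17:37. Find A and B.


Let A = 4k, B = 9k.
(4k + 1) / (9k + 1) = 17/37
Cross-multiply: 37(4k + 1) = 17(9k + 1)
148k + 37 = 153k + 17
148k - 153k = 17 - 37
-5k = -20
k = -20/-5 = 4
A = 4×4 = 16, B = 9×4 = 36
= A = 16, B = 36

A = 16, B = 36


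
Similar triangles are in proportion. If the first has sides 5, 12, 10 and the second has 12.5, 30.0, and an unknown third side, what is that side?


Scale factor = 12.5/5 = 2.5
Missing side = 10 × 2.5
= 25.0

25.0


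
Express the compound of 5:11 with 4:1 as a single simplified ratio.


Compound ratio = (5×4) : (11×1)
= 20:11
GCD = 1
= 20:11

20:11


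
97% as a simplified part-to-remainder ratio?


97% means 97 parts out of 100; remainder = 3
Part : remainder = 97:3
GCD = 1
= 97:3

97:3


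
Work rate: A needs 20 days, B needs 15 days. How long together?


Rate of A = 1/20 per day
Rate of B = 1/15 per day
Combined rate = 1/20 + 1/15 = 35/300 ≈ 0.1167 per day
Days = 1 / combined rate = 300/35
≈ 8.57 days

8.57 days


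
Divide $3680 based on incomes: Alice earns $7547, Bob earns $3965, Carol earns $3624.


Total income = 7547 + 3965 + 3624 = $15136
Alice: $3680 × 7547/15136 = $1834.89
Bob: $3680 × 3965/15136 = $964.01
Carol: $3680 × 3624/15136 = $881.10
= Alice: $1834.89, Bob: $964.01, Carol: $881.10

Alice: $1834.89, Bob: $964.01, Carol: $881.10


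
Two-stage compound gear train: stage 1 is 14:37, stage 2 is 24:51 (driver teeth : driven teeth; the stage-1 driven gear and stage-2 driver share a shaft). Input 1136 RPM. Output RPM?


Stage 1: RPM_B = RPM_A × t_A/t_B = 1136 × 14/37 = 15904/37 ≈ 429.84
B and C share a shaft → RPM_C = RPM_B
Stage 2: RPM_D = RPM_C × t_C/t_D = RPM_A × (t_A×t_C)/(t_B×t_D)
Overall ratio = (14×24)/(37×51) = 336/1887
RPM_D = 1136 × 336/1887 = 381696/1887
≈ 202.28 RPM

202.28 RPM


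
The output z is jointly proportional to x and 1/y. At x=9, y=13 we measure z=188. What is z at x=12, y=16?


z = k·x/y
Solve for k using the known point: k = z·y/x = 188×13/9 = 2444/9 ≈ 271.5556
Now evaluate at x=12, y=16:
z = k × 12 / 16 = (2444 × 12) / (9 × 16) = 29328/144
≈ 203.6667

203.6667


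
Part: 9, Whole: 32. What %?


Percentage = (part / whole) × 100
= (9 / 32) × 100
≈ 28.13%

28.13%


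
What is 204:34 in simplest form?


GCD(204, 34) = 34
204/34 : 34/34
= 6:1

6:1


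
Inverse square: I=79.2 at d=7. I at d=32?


I₁d₁² = I₂d₂²
I₂ = I₁ × (d₁/d₂)²
= 79.2 × (7/32)²
= 79.2 × 49/1024
= 3880.8/1024
≈ 3.7898

3.7898


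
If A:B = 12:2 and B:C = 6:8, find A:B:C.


Match B: multiply A:B by 6 → 72:12
Multiply B:C by 2 → 12:16
Combined: 72:12:16
GCD = 4
= 18:3:4

18:3:4


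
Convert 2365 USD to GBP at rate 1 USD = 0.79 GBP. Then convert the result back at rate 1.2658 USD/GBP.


Amount × rate = 2365 × 0.79 = 1868.35 GBP
Round-trip: 1868.35 × 1.2658 = 2364.96 USD
= 1868.35 GBP, then 2364.96 USD

1868.35 GBP, then 2364.96 USD


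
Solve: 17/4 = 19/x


Cross multiply: 17 × x = 4 × 19
17x = 76
x = 76 / 17
= 4.47

4.47


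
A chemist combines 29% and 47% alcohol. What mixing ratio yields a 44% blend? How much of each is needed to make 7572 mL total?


Let x parts of 29% mix with y parts of 47%.
29x + 47y = 44(x + y)
29x + 47y = 44x + 44y
x(29 - 44) = y(44 - 47)
x/y = (47 - 44)/(44 - 29) = 3/15
Simplify: 1:5
Total parts = 6; one part = 7572/6 = 1262.00 mL
29% solution: 1×1262.00 = 1262.00 mL
47% solution: 5×1262.00 = 6310.00 mL
= ratio 1:5; 1262.00 mL and 6310.00 mL

ratio 1:5; 1262.00 mL and 6310.00 mL


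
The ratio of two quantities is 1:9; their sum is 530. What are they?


Let A = 1k, B = 9k.
1k + 9k = 530
10k = 530 → k = 530/10 = 53
A = 1×53 = 53, B = 9×53 = 477
= A = 53, B = 477

A = 53, B = 477


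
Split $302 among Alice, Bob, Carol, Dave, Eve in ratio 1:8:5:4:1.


Total parts = 1 + 8 + 5 + 4 + 1 = 19
Alice: 302 × 1/19 = 15.89
Bob: 302 × 8/19 = 127.16
Carol: 302 × 5/19 = 79.47
Dave: 302 × 4/19 = 63.58
Eve: 302 × 1/19 = 15.89
= Alice: $15.89, Bob: $127.16, Carol: $79.47, Dave: $63.58, Eve: $15.89

Alice: $15.89, Bob: $127.16, Carol: $79.47, Dave: $63.58, Eve: $15.89


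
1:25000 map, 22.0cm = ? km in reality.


Real distance = map distance × scale
= 22.0cm × 25000
= 550000 cm = 5500.0 m
= 5.500 km

5.500 km


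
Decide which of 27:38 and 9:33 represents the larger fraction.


27/38 = 0.7105
9/33 = 0.2727
0.7105 > 0.2727, so 27:38 is greater
= 27:38

27:38


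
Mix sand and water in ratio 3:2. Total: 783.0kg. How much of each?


Total parts = 3 + 2 = 5
sand: 783.0 × 3/5 = 469.8kg
water: 783.0 × 2/5 = 313.2kg
= 469.8kg and 313.2kg

469.8kg and 313.2kg


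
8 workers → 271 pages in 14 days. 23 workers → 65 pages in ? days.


Days ∝ work / workers, so d₂ = d₁ × (m₁/m₂) × (w₂/w₁)
Workers factor (inverse): 8/23 ≈ 0.3478
Work factor (direct): 65/271 ≈ 0.2399
d₂ = 14 × 8/23 × 65/271 = (14 × 8 × 65) / (23 × 271) = 7280/6233
≈ 1.17 days

1.17 days


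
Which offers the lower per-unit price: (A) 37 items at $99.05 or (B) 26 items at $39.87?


Deal A: $99.05/37 = $2.6770/unit
Deal B: $39.87/26 = $1.5335/unit
B is cheaper per unit
= Deal B

Deal B


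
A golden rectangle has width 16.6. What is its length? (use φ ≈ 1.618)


φ = (1 + √5) / 2 ≈ 1.618
Length = width × φ = 16.6 × 1.618 = 26.8588
≈ 26.86

26.86


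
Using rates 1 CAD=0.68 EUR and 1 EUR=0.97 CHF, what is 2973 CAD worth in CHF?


Step 1: 2973 CAD × 0.68 = 2021.64 EUR
Step 2: 2021.64 EUR × 0.97 = 1960.99 CHF
Implied rate CAD→CHF = 0.68 × 0.97 = 0.6596
= 1960.99 CHF

1960.99 CHF


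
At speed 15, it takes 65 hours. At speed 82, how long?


Inverse proportion: x × y = constant
k = 15 × 65 = 975
y₂ = k / 82 = 975 / 82
= 11.89

11.89


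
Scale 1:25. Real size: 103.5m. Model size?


Model size = real / scale
= 103.5 / 25
= 4.1400 m

4.1400 m


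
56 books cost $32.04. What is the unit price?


Unit rate = total / quantity
= 32.04 / 56
= $0.57 per unit

$0.57 per unit


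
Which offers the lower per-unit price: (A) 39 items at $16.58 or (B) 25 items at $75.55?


Deal A: $16.58/39 = $0.4251/unit
Deal B: $75.55/25 = $3.0220/unit
A is cheaper per unit
= Deal A

Deal A


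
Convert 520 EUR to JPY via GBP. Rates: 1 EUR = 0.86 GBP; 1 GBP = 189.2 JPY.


Step 1: 520 EUR × 0.86 = 447.20 GBP
Step 2: 447.20 GBP × 189.2 = 84610.24 JPY
Implied rate EUR→JPY = 0.86 × 189.2 = 162.7120
= 84610.24 JPY

84610.24 JPY


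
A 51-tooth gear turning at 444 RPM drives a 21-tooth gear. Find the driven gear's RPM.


Gear ratio = 51:21 = 17:7
RPM_B = RPM_A × (teeth_A / teeth_B)
= 444 × (51/21)
= 1078.3 RPM

1078.3 RPM


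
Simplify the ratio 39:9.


GCD(39, 9) = 3
39/3 : 9/3
= 13:3

13:3


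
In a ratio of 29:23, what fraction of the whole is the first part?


Total parts = 29 + 23 = 52
First part: 29/52 = 29/52
= 29/52

29/52


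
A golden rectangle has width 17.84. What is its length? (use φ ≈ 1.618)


φ = (1 + √5) / 2 ≈ 1.618
Length = width × φ = 17.84 × 1.618 = 28.86512
≈ 28.87

28.87


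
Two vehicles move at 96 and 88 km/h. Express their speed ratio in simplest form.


Ratio = 96:88
GCD = 8
Simplified = 12:11
Time ratio (same distance) = 11:12
Speed ratio = 12:11

12:11


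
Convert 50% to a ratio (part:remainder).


50% means 50 parts out of 100; remainder = 50
Part : remainder = 50:50
GCD = 50
= 1:1

1:1


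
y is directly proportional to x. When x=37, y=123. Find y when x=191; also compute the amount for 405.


Direct proportion: y/x = constant
k = 123/37 ≈ 3.3243
y at x=191: k × 191 = 123 × 191 / 37 = 23493/37 ≈ 634.95
y at x=405: k × 405 = 123 × 405 / 37 = 49815/37 ≈ 1346.35
= 634.95 and 1346.35

634.95 and 1346.35


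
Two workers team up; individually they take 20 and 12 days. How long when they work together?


Rate of A = 1/20 per day
Rate of B = 1/12 per day
Combined rate = 1/20 + 1/12 = 32/240 ≈ 0.1333 per day
Days = 1 / combined rate = 240/32
= 7.50 days

7.50 days


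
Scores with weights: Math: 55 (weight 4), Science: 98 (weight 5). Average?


Numerator = 55×4 + 98×5
= 220 + 490
= 710
Total weight = 9
Weighted avg = 710/9
= 78.89

78.89


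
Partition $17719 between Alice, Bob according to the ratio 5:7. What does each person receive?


Total parts = 5 + 7 = 12
Alice: 17719 × 5/12 = 7382.92
Bob: 17719 × 7/12 = 10336.08
= Alice: $7382.92, Bob: $10336.08

Alice: $7382.92, Bob: $10336.08


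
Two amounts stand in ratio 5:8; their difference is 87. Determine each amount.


Let A = 5k, B = 8k.
8k - 5k = 87
3k = 87 → k = 87/3 = 29
A = 5×29 = 145, B = 8×29 = 232
= A = 145, B = 232

A = 145, B = 232


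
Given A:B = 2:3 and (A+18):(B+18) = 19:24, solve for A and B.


Let A = 2k, B = 3k.
(2k + 18) / (3k + 18) = 19/24
Cross-multiply: 24(2k + 18) = 19(3k + 18)
48k + 432 = 57k + 342
48k - 57k = 342 - 432
-9k = -90
k = -90/-9 = 10
A = 2×10 = 20, B = 3×10 = 30
= A = 20, B = 30

A = 20, B = 30


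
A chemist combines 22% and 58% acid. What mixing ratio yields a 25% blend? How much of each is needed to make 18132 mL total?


Let x parts of 22% mix with y parts of 58%.
22x + 58y = 25(x + y)
22x + 58y = 25x + 25y
x(22 - 25) = y(25 - 58)
x/y = (58 - 25)/(25 - 22) = 33/3
Simplify: 11:1
Total parts = 12; one part = 18132/12 = 1511.00 mL
22% solution: 11×1511.00 = 16621.00 mL
58% solution: 1×1511.00 = 1511.00 mL
= ratio 11:1; 16621.00 mL and 1511.00 mL

ratio 11:1; 16621.00 mL and 1511.00 mL


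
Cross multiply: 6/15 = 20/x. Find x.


Cross multiply: 6 × x = 15 × 20
6x = 300
x = 300 / 6
= 50.00

50.00


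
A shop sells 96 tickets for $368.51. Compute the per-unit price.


Unit rate = total / quantity
= 368.51 / 96
= $3.84 per unit

$3.84 per unit


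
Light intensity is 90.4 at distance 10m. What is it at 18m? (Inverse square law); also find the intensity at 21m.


I₁d₁² = I₂d₂²
I at 18m = 90.4 × (10/18)² = 90.4 × 100/324 = 9040/324 ≈ 27.9012
I at 21m = 90.4 × (10/21)² = 90.4 × 100/441 = 9040/441 ≈ 20.4989
= 27.9012 and 20.4989

27.9012 and 20.4989


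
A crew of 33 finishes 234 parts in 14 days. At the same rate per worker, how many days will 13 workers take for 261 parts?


Days ∝ work / workers, so d₂ = d₁ × (m₁/m₂) × (w₂/w₁)
Workers factor (inverse): 33/13 ≈ 2.5385
Work factor (direct): 261/234 ≈ 1.1154
d₂ = 14 × 33/13 × 261/234 = (14 × 33 × 261) / (13 × 234) = 120582/3042
≈ 39.64 days

39.64 days


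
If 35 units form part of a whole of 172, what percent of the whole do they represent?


Percentage = (part / whole) × 100
= (35 / 172) × 100
≈ 20.35%

20.35%


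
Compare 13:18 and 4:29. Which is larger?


13/18 = 0.7222
4/29 = 0.1379
0.7222 > 0.1379, so 13:18 is greater
= 13:18

13:18


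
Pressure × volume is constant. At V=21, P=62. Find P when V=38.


Inverse proportion: x × y = constant
k = 21 × 62 = 1302
y₂ = k / 38 = 1302 / 38
= 34.26

34.26


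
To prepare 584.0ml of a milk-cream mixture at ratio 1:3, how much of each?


Total parts = 1 + 3 = 4
milk: 584.0 × 1/4 = 146.0ml
cream: 584.0 × 3/4 = 438.0ml
= 146.0ml and 438.0ml

146.0ml and 438.0ml


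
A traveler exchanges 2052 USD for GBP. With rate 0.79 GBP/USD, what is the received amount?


Amount × rate = 2052 × 0.79
= 1621.08 GBP

1621.08 GBP


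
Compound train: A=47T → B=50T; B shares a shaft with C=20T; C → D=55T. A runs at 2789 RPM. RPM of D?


Stage 1: RPM_B = RPM_A × t_A/t_B = 2789 × 47/50 = 131083/50 = 2621.66
B and C share a shaft → RPM_C = RPM_B
Stage 2: RPM_D = RPM_C × t_C/t_D = RPM_A × (t_A×t_C)/(t_B×t_D)
Overall ratio = (47×20)/(50×55) = 940/2750
RPM_D = 2789 × 940/2750 = 2621660/2750
≈ 953.33 RPM

953.33 RPM


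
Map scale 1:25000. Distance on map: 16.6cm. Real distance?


Real distance = map distance × scale
= 16.6cm × 25000
= 415000 cm = 4150.0 m
= 4.150 km

4.150 km


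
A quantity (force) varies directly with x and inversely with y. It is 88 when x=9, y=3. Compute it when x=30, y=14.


z = k·x/y
Solve for k using the known point: k = z·y/x = 88×3/9 = 264/9 ≈ 29.3333
Now evaluate at x=30, y=14:
z = k × 30 / 14 = (264 × 30) / (9 × 14) = 7920/126
≈ 62.8571

62.8571


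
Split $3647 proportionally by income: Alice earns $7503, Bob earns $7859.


Total income = 7503 + 7859 = $15362
Alice: $3647 × 7503/15362 = $1781.24
Bob: $3647 × 7859/15362 = $1865.76
= Alice: $1781.24, Bob: $1865.76

Alice: $1781.24, Bob: $1865.76


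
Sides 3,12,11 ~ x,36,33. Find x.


Scale factor = 36/12 = 3
Missing side = 3 × 3
= 9.0

9.0


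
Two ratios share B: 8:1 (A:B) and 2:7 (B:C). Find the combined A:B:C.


Match B: multiply A:B by 2 → 16:2
Multiply B:C by 1 → 2:7
Combined: 16:2:7
GCD = 1
= 16:2:7

16:2:7


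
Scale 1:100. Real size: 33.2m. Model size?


Model size = real / scale
= 33.2 / 100
= 0.3320 m

0.3320 m


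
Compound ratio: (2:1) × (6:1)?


Compound ratio = (2×6) : (1×1)
= 12:1
GCD = 1
= 12:1

12:1


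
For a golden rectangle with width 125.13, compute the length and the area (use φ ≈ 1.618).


φ = (1 + √5) / 2 ≈ 1.618
Length = width × φ = 125.13 × 1.618 = 202.46034
≈ 202.46
Area = width × length = 125.13 × 202.46034 = 25333.8623442 ≈ 25333.86
= Length: 202.46, Area: 25333.86

Length: 202.46, Area: 25333.86


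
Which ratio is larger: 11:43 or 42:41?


11/43 = 0.2558
42/41 = 1.0244
0.2558 < 1.0244, so 11:43 is less
= 42:41

42:41


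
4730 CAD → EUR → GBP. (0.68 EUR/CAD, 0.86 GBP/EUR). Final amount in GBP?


Step 1: 4730 CAD × 0.68 = 3216.40 EUR
Step 2: 3216.40 EUR × 0.86 = 2766.10 GBP
Implied rate CAD→GBP = 0.68 × 0.86 = 0.5848
= 2766.10 GBP

2766.10 GBP


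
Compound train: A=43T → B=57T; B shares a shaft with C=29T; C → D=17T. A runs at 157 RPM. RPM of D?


Stage 1: RPM_B = RPM_A × t_A/t_B = 157 × 43/57 = 6751/57 ≈ 118.44
B and C share a shaft → RPM_C = RPM_B
Stage 2: RPM_D = RPM_C × t_C/t_D = RPM_A × (t_A×t_C)/(t_B×t_D)
Overall ratio = (43×29)/(57×17) = 1247/969
RPM_D = 157 × 1247/969 = 195779/969
≈ 202.04 RPM

202.04 RPM


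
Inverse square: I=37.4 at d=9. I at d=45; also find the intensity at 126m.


I₁d₁² = I₂d₂²
I at 45m = 37.4 × (9/45)² = 37.4 × 81/2025 = 3029.4/2025 = 1.4960
I at 126m = 37.4 × (9/126)² = 37.4 × 81/15876 = 3029.4/15876 ≈ 0.1908
= 1.4960 and 0.1908

1.4960 and 0.1908


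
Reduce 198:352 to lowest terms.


GCD(198, 352) = 22
198/22 : 352/22
= 9:16

9:16


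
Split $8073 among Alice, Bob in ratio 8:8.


Total parts = 8 + 8 = 16
Alice: 8073 × 8/16 = 4036.50
Bob: 8073 × 8/16 = 4036.50
= Alice: $4036.50, Bob: $4036.50

Alice: $4036.50, Bob: $4036.50


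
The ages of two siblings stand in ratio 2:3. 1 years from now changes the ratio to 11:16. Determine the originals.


Let A = 2k, B = 3k.
(2k + 1) / (3k + 1) = 11/16
Cross-multiply: 16(2k + 1) = 11(3k + 1)
32k + 16 = 33k + 11
32k - 33k = 11 - 16
-1k = -5
k = -5/-1 = 5
A = 2×5 = 10, B = 3×5 = 15
= A = 10, B = 15

A = 10, B = 15
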